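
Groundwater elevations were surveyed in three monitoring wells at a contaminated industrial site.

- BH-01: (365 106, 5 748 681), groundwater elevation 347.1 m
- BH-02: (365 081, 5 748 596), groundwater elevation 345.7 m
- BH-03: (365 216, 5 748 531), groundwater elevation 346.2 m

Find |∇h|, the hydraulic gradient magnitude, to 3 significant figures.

Taking BH-01 as reference: BH-02−BH-01 = (-25, -85, -1.4); BH-03−BH-01 = (110, -150, -0.9).
Determinant of the coordinate differences = (-25)·(-150) − 110·(-85) = 13100.
∂h/∂x = [(-1.4)·(-150) − (-0.9)·(-85)] / 13100 = +0.01019
∂h/∂y = [(-25)·(-0.9) − 110·(-1.4)] / 13100 = +0.01347
|∇h| = √(0.01019² + 0.01347²) = 0.01689

0.0169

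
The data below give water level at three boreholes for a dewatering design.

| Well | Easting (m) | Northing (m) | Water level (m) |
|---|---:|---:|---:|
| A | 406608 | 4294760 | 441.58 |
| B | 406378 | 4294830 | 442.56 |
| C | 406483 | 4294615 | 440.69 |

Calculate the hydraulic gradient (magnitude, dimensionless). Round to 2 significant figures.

0.0080

Taking A as reference: B−A = (-230, 70, +0.98); C−A = (-125, -145, -0.89).
Solve a·Δx + b·Δy = Δh: det = (-230)·(-145) − (-125)·70 = 42100.
∂h/∂x = [(+0.98)·(-145) − (-0.89)·70] / 42100 = -0.001895
∂h/∂y = [(-230)·(-0.89) − (-125)·(+0.98)] / 42100 = +0.007772
|∇h| = √(-0.001895² + 0.007772²) = 0.008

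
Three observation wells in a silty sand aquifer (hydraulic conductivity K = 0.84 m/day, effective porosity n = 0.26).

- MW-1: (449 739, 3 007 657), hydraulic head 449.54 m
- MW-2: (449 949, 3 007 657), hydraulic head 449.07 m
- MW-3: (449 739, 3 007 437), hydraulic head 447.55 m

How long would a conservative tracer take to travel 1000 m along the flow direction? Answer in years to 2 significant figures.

∂h/∂x = (449.07 − 449.54) / (449949 − 449739) = -0.002238
∂h/∂y = (447.55 − 449.54) / (3007437 − 3007657) = +0.009045
|∇h| = √(-0.002238² + 0.009045²) = 0.009318
Seepage velocity v = K·i/n = 0.84 × 0.009318 / 0.26 = 0.0301 m/day.
t = 1000 / 0.0301 = 3.322e+04 days = 91 years.

91 years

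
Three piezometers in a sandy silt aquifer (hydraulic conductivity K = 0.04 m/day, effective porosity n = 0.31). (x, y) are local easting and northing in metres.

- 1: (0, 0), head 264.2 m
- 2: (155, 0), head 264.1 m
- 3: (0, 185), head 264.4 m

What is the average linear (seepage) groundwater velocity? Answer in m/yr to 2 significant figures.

∂h/∂x = (264.1 − 264.2) / (155 − 0) = -0.0006452
∂h/∂y = (264.4 − 264.2) / (185 − 0) = +0.001081
|∇h| = √(-0.0006452² + 0.001081²) = 0.001259
Seepage velocity v = K·i/n = 0.04 × 0.001259 / 0.31 = 0.0001625 m/day = 0.05935 m/yr.

0.059 m/yr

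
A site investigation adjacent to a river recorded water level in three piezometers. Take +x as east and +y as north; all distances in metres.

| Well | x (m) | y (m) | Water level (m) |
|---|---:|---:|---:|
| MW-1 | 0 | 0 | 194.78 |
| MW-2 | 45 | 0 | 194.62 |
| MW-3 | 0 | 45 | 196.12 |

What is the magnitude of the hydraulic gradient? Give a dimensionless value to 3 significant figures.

0.0300

∂h/∂x = (194.62 − 194.78) / (45 − 0) = -0.003556
∂h/∂y = (196.12 − 194.78) / (45 − 0) = +0.02978
|∇h| = √(-0.003556² + 0.02978²) = 0.02999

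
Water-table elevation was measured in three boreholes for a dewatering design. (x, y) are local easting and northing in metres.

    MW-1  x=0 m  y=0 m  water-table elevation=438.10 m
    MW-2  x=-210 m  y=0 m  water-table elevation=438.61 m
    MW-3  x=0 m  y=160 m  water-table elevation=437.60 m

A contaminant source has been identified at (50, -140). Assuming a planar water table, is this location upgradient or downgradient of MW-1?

upgradient

∂h/∂x = (438.61 − 438.10) / (-210 − 0) = -0.002429
∂h/∂y = (437.60 − 438.10) / (160 − 0) = -0.003125
Head at (50, -140) = 438.10 + (-0.002429)·(50) + (-0.003125)·(-140) = 438.42 m.
That is higher than the 438.10 m at MW-1, so the point is upgradient.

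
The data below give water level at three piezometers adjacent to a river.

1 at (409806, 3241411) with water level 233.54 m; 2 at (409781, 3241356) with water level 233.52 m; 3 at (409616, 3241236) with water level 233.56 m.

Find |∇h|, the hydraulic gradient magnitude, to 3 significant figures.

0.00104

Taking 1 as reference: 2−1 = (-25, -55, -0.02); 3−1 = (-190, -175, +0.02).
Solve a·Δx + b·Δy = Δh: det = (-25)·(-175) − (-190)·(-55) = -6075.
∂h/∂x = [(-0.02)·(-175) − (+0.02)·(-55)] / -6075 = -0.0007572
∂h/∂y = [(-25)·(+0.02) − (-190)·(-0.02)] / -6075 = +0.0007078
|∇h| = √(-0.0007572² + 0.0007078²) = 0.001037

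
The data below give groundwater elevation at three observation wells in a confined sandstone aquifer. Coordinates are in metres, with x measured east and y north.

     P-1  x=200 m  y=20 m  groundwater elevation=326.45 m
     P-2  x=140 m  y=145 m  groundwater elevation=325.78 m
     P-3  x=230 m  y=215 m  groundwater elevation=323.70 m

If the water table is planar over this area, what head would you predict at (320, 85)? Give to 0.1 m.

324.0 m

With h = a·x + b·y + c and P-1 as origin, the differences give:
  (-60)·a + 125·b = -0.67
  30·a + 195·b = -2.75
Eliminate b (×195 and ×125, subtract): -15450·a = 213.100 → a = ∂h/∂x = -0.01379
Back-substitute: b = ∂h/∂y = -0.01198.
h(320, 85) = 326.45 + (-0.01379)·(120) + (-0.01198)·(65) = 326.45 -1.655 -0.779 = 324.016 m.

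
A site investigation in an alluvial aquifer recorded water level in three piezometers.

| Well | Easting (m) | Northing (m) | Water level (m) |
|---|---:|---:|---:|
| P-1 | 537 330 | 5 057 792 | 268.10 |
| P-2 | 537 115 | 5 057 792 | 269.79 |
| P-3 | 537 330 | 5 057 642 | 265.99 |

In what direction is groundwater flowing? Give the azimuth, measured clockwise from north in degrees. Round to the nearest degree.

151°

∂h/∂x = (269.79 − 268.10) / (537115 − 537330) = -0.007860
∂h/∂y = (265.99 − 268.10) / (5057642 − 5057792) = +0.01407
Flow direction (−∇h) has components (+0.007860 E, -0.01407 N).
Azimuth = atan2(E, N) = atan2(+0.007860, -0.01407) = 150.8° ≈ 151°.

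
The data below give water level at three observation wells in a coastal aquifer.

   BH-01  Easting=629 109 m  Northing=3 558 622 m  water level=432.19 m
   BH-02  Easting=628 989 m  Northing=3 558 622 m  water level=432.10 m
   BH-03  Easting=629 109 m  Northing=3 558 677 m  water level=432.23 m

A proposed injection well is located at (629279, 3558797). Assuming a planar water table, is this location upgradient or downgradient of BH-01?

∂h/∂x = (432.10 − 432.19) / (628989 − 629109) = +0.0007500
∂h/∂y = (432.23 − 432.19) / (3558677 − 3558622) = +0.0007273
Head at (629279, 3558797) = 432.19 + (+0.0007500)·(170) + (+0.0007273)·(175) = 432.44 m.
That is higher than the 432.19 m at BH-01, so the point is upgradient.

upgradient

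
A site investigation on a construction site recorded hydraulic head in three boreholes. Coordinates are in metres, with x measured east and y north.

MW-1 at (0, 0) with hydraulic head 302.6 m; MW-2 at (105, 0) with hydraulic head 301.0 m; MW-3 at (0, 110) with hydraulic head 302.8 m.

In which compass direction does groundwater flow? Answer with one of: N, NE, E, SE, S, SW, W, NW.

∂h/∂x = (301.0 − 302.6) / (105 − 0) = -0.01524
∂h/∂y = (302.8 − 302.6) / (110 − 0) = +0.001818
Flow = −∇h = (+0.01524 east, -0.001818 north), which points east.

E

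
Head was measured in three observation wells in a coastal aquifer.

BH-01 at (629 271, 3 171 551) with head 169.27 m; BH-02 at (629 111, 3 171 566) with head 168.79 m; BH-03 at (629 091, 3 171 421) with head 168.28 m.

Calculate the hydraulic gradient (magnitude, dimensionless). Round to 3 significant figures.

Taking BH-01 as reference: BH-02−BH-01 = (-160, 15, -0.48); BH-03−BH-01 = (-180, -130, -0.99).
Determinant of the coordinate differences = (-160)·(-130) − (-180)·15 = 23500.
∂h/∂x = [(-0.48)·(-130) − (-0.99)·15] / 23500 = +0.003287
∂h/∂y = [(-160)·(-0.99) − (-180)·(-0.48)] / 23500 = +0.003064
|∇h| = √(0.003287² + 0.003064²) = 0.004494

0.00449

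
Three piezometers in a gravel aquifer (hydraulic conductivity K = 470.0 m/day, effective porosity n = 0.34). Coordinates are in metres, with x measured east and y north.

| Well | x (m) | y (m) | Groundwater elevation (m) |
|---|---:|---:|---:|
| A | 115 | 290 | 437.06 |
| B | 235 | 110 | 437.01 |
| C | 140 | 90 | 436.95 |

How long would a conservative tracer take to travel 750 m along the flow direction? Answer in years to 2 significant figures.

With h = a·x + b·y + c and A as origin, the differences give:
  120·a + (-180)·b = -0.05
  25·a + (-200)·b = -0.11
Eliminate b (×(-200) and ×(-180), subtract): -19500·a = -9.800 → a = ∂h/∂x = +0.0005026
Back-substitute: b = ∂h/∂y = +0.0006128.
|∇h| = √(0.0005026² + 0.0006128²) = 0.0007925
Seepage velocity v = K·i/n = 470.0 × 0.0007925 / 0.34 = 1.096 m/day.
t = 750 / 1.096 = 684.3 days = 1.87 years.

1.9 years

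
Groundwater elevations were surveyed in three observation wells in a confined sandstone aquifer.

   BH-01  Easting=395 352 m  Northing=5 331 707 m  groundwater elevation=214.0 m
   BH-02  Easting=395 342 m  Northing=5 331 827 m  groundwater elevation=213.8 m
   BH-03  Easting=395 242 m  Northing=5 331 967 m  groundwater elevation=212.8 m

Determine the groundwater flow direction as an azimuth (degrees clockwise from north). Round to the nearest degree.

With h = a·x + b·y + c and BH-01 as origin, the differences give:
  (-10)·a + 120·b = -0.2
  (-110)·a + 260·b = -1.2
Eliminate b (×260 and ×120, subtract): 10600·a = 92.00 → a = ∂h/∂x = +0.008679
Back-substitute: b = ∂h/∂y = -0.0009434.
Flow direction (−∇h) has components (-0.008679 E, +0.0009434 N).
Azimuth = atan2(E, N) = atan2(-0.008679, +0.0009434) = 276.2° ≈ 276°.

276°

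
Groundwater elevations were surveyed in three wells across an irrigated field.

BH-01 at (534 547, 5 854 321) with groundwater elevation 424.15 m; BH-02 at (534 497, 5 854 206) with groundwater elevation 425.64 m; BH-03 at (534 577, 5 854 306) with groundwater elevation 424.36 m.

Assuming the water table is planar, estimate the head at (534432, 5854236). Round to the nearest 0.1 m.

425.2 m

With h = a·x + b·y + c and BH-01 as origin, the differences give:
  (-50)·a + (-115)·b = +1.49
  30·a + (-15)·b = +0.21
Eliminate b (×(-15) and ×(-115), subtract): 4200·a = 1.800 → a = ∂h/∂x = +0.0004286
Back-substitute: b = ∂h/∂y = -0.01314.
h(534432, 5854236) = 424.15 + (+0.0004286)·(-115) + (-0.01314)·(-85) = 424.15 -0.049 +1.117 = 425.218 m.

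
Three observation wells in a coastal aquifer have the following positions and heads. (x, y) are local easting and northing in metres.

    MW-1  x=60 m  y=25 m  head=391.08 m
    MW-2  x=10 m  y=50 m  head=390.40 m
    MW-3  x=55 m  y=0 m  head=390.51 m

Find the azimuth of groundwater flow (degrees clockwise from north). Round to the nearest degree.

231°

With h = a·x + b·y + c and MW-1 as origin, the differences give:
  (-50)·a + 25·b = -0.68
  (-5)·a + (-25)·b = -0.57
Eliminate b (×(-25) and ×25, subtract): 1375·a = 31.250 → a = ∂h/∂x = +0.02273
Back-substitute: b = ∂h/∂y = +0.01825.
Flow direction (−∇h) has components (-0.02273 E, -0.01825 N).
Azimuth = atan2(E, N) = atan2(-0.02273, -0.01825) = 231.2° ≈ 231°.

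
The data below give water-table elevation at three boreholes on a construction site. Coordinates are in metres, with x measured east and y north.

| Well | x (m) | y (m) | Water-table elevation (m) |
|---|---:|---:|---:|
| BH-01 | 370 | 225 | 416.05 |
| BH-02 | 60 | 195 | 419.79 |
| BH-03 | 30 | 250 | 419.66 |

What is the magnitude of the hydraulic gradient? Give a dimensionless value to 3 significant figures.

0.0141

With h = a·x + b·y + c and BH-01 as origin, the differences give:
  (-310)·a + (-30)·b = +3.74
  (-340)·a + 25·b = +3.61
Eliminate b (×25 and ×(-30), subtract): -17950·a = 201.800 → a = ∂h/∂x = -0.01124
Back-substitute: b = ∂h/∂y = -0.008496.
|∇h| = √(-0.01124² + -0.008496²) = 0.01409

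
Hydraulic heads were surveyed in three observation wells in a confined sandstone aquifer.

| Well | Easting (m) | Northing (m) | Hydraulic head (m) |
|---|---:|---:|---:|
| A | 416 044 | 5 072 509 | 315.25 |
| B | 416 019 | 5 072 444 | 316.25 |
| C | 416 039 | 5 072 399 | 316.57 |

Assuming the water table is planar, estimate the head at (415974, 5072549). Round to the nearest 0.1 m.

With h = a·x + b·y + c and A as origin, the differences give:
  (-25)·a + (-65)·b = +1.00
  (-5)·a + (-110)·b = +1.32
Eliminate b (×(-110) and ×(-65), subtract): 2425·a = -24.200 → a = ∂h/∂x = -0.009979
Back-substitute: b = ∂h/∂y = -0.01155.
h(415974, 5072549) = 315.25 + (-0.009979)·(-70) + (-0.01155)·(40) = 315.25 +0.699 -0.462 = 315.487 m.

315.5 m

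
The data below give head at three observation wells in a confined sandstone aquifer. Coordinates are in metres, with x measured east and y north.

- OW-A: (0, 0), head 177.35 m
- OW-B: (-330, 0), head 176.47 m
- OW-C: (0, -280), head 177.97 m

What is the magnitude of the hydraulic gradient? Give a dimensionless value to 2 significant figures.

0.0035

∂h/∂x = (176.47 − 177.35) / (-330 − 0) = +0.002667
∂h/∂y = (177.97 − 177.35) / (-280 − 0) = -0.002214
|∇h| = √(0.002667² + -0.002214²) = 0.003466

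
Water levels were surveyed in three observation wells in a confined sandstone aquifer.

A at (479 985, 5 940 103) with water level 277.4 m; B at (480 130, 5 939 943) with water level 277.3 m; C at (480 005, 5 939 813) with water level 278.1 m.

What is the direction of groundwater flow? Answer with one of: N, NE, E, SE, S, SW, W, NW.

With h = a·x + b·y + c and A as origin, the differences give:
  145·a + (-160)·b = -0.1
  20·a + (-290)·b = +0.7
Eliminate b (×(-290) and ×(-160), subtract): -38850·a = 141.00 → a = ∂h/∂x = -0.003629
Back-substitute: b = ∂h/∂y = -0.002664.
Flow = −∇h = (+0.003629 east, +0.002664 north), which points northeast.

NE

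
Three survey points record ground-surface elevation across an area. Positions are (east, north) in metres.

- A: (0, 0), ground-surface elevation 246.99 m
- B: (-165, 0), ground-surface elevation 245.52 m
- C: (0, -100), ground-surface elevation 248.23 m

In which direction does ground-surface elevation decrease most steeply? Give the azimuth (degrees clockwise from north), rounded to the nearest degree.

∂z/∂x = (245.52 − 246.99) / (-165 − 0) = +0.008909
∂z/∂y = (248.23 − 246.99) / (-100 − 0) = -0.01240
Steepest decrease is along −∇f: components (-0.008909 E, +0.01240 N).
Azimuth = atan2(-0.008909, +0.01240) = 324.3° ≈ 324°.

324°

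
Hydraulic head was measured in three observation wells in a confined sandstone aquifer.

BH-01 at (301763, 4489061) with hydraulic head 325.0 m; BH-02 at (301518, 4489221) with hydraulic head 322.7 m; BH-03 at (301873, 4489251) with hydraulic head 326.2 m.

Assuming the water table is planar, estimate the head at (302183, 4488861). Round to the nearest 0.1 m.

Taking BH-01 as reference: BH-02−BH-01 = (-245, 160, -2.3); BH-03−BH-01 = (110, 190, +1.2).
Solve a·Δx + b·Δy = Δh: det = (-245)·190 − 110·160 = -64150.
∂h/∂x = [(-2.3)·190 − (+1.2)·160] / -64150 = +0.009805
∂h/∂y = [(-245)·(+1.2) − 110·(-2.3)] / -64150 = +0.0006391
h(302183, 4488861) = 325.0 + (+0.009805)·(420) + (+0.0006391)·(-200) = 325.0 +4.118 -0.128 = 328.990 m.

329.0 m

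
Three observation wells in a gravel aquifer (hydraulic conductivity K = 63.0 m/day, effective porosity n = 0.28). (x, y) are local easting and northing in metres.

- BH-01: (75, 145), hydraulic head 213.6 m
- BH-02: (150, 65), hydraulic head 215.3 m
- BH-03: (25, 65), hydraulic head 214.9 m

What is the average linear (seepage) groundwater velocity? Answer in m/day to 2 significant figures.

4.2 m/day

With h = a·x + b·y + c and BH-01 as origin, the differences give:
  75·a + (-80)·b = +1.7
  (-50)·a + (-80)·b = +1.3
Eliminate b (×(-80) and ×(-80), subtract): -10000·a = -32.00 → a = ∂h/∂x = +0.003200
Back-substitute: b = ∂h/∂y = -0.01825.
|∇h| = √(0.003200² + -0.01825²) = 0.01853
Seepage velocity v = K·i/n = 63.0 × 0.01853 / 0.28 = 4.169 m/day.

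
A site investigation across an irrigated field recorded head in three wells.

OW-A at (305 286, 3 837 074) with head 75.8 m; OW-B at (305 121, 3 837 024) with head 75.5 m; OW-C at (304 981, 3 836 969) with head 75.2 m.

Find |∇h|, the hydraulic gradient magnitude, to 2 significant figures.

0.0037

With h = a·x + b·y + c and OW-A as origin, the differences give:
  (-165)·a + (-50)·b = -0.3
  (-305)·a + (-105)·b = -0.6
Eliminate b (×(-105) and ×(-50), subtract): 2075·a = 1.50 → a = ∂h/∂x = +0.0007229
Back-substitute: b = ∂h/∂y = +0.003614.
|∇h| = √(0.0007229² + 0.003614²) = 0.003686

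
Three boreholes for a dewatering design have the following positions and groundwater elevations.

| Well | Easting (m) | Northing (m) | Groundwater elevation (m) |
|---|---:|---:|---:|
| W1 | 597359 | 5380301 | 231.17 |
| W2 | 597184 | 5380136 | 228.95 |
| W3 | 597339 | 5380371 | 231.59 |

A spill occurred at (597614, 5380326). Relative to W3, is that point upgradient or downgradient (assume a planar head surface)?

upgradient

Taking W1 as reference: W2−W1 = (-175, -165, -2.22); W3−W1 = (-20, 70, +0.42).
Solve a·Δx + b·Δy = Δh: det = (-175)·70 − (-20)·(-165) = -15550.
∂h/∂x = [(-2.22)·70 − (+0.42)·(-165)] / -15550 = +0.005537
∂h/∂y = [(-175)·(+0.42) − (-20)·(-2.22)] / -15550 = +0.007582
Head at (597614, 5380326) = 231.17 + (+0.005537)·(255) + (+0.007582)·(25) = 232.77 m.
That is higher than the 231.59 m at W3, so the point is upgradient.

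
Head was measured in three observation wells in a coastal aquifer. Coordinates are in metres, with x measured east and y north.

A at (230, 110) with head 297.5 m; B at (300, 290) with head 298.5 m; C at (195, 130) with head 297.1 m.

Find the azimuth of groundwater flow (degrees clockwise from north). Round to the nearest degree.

With h = a·x + b·y + c and A as origin, the differences give:
  70·a + 180·b = +1.0
  (-35)·a + 20·b = -0.4
Eliminate b (×20 and ×180, subtract): 7700·a = 92.00 → a = ∂h/∂x = +0.01195
Back-substitute: b = ∂h/∂y = +0.0009091.
Flow direction (−∇h) has components (-0.01195 E, -0.0009091 N).
Azimuth = atan2(E, N) = atan2(-0.01195, -0.0009091) = 265.6° ≈ 266°.

266°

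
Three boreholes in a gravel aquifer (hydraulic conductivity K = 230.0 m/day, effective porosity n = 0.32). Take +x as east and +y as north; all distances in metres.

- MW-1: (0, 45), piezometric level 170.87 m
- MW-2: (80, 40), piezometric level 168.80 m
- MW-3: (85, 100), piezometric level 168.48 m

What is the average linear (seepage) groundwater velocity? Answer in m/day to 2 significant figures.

With h = a·x + b·y + c and MW-1 as origin, the differences give:
  80·a + (-5)·b = -2.07
  85·a + 55·b = -2.39
Eliminate b (×55 and ×(-5), subtract): 4825·a = -125.800 → a = ∂h/∂x = -0.02607
Back-substitute: b = ∂h/∂y = -0.003161.
|∇h| = √(-0.02607² + -0.003161²) = 0.02626
Seepage velocity v = K·i/n = 230.0 × 0.02626 / 0.32 = 18.87 m/day.

19 m/day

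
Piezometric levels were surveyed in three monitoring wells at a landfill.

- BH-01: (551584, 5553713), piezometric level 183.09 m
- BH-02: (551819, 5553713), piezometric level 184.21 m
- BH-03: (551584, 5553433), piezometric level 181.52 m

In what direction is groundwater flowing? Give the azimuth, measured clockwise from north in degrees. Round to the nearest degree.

220°

∂h/∂x = (184.21 − 183.09) / (551819 − 551584) = +0.004766
∂h/∂y = (181.52 − 183.09) / (5553433 − 5553713) = +0.005607
Flow direction (−∇h) has components (-0.004766 E, -0.005607 N).
Azimuth = atan2(E, N) = atan2(-0.004766, -0.005607) = 220.4° ≈ 220°.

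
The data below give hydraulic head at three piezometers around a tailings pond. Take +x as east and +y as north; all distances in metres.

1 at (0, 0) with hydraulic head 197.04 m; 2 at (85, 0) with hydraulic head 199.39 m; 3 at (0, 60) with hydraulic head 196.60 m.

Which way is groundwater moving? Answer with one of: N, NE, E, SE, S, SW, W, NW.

∂h/∂x = (199.39 − 197.04) / (85 − 0) = +0.02765
∂h/∂y = (196.60 − 197.04) / (60 − 0) = -0.007333
Flow = −∇h = (-0.02765 east, +0.007333 north), which points west.

W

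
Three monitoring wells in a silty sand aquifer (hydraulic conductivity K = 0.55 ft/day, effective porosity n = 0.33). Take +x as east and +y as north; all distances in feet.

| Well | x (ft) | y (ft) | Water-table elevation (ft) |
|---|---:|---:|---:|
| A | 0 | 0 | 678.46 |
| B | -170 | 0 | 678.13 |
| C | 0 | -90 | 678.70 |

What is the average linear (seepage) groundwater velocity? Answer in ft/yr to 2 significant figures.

2.0 ft/yr

∂h/∂x = (678.13 − 678.46) / (-170 − 0) = +0.001941
∂h/∂y = (678.70 − 678.46) / (-90 − 0) = -0.002667
|∇h| = √(0.001941² + -0.002667²) = 0.003299
Seepage velocity v = K·i/n = 0.55 × 0.003299 / 0.33 = 0.005498 ft/day = 2.008 ft/yr.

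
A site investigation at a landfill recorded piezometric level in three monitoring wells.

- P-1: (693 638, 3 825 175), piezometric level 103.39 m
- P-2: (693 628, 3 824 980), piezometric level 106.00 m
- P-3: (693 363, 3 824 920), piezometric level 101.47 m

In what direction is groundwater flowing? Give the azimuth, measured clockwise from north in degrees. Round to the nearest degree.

Taking P-1 as reference: P-2−P-1 = (-10, -195, +2.61); P-3−P-1 = (-275, -255, -1.92).
Determinant of the coordinate differences = (-10)·(-255) − (-275)·(-195) = -51075.
∂h/∂x = [(+2.61)·(-255) − (-1.92)·(-195)] / -51075 = +0.02036
∂h/∂y = [(-10)·(-1.92) − (-275)·(+2.61)] / -51075 = -0.01443
Flow direction (−∇h) has components (-0.02036 E, +0.01443 N).
Azimuth = atan2(E, N) = atan2(-0.02036, +0.01443) = 305.3° ≈ 305°.

305°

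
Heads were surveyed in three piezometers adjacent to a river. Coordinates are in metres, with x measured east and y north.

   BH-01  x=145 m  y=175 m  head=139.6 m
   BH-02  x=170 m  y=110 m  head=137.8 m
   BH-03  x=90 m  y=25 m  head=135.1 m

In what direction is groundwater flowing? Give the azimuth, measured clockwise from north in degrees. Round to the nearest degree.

Taking BH-01 as reference: BH-02−BH-01 = (25, -65, -1.8); BH-03−BH-01 = (-55, -150, -4.5).
Determinant of the coordinate differences = 25·(-150) − (-55)·(-65) = -7325.
∂h/∂x = [(-1.8)·(-150) − (-4.5)·(-65)] / -7325 = +0.003072
∂h/∂y = [25·(-4.5) − (-55)·(-1.8)] / -7325 = +0.02887
Flow direction (−∇h) has components (-0.003072 E, -0.02887 N).
Azimuth = atan2(E, N) = atan2(-0.003072, -0.02887) = 186.1° ≈ 186°.

186°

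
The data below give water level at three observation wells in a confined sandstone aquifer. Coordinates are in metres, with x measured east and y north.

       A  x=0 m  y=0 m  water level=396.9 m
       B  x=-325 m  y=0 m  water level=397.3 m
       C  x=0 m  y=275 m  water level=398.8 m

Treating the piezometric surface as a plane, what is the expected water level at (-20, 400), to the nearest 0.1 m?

399.7 m

∂h/∂x = (397.3 − 396.9) / (-325 − 0) = -0.001231
∂h/∂y = (398.8 − 396.9) / (275 − 0) = +0.006909
h(-20, 400) = 396.9 + (-0.001231)·(-20) + (+0.006909)·(400) = 396.9 +0.025 +2.764 = 399.688 m.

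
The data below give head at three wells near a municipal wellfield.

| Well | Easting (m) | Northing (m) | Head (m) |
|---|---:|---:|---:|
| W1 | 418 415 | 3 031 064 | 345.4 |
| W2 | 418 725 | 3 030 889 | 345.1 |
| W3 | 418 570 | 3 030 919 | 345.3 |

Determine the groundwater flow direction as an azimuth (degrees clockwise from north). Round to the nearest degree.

059°

Taking W1 as reference: W2−W1 = (310, -175, -0.3); W3−W1 = (155, -145, -0.1).
Determinant of the coordinate differences = 310·(-145) − 155·(-175) = -17825.
∂h/∂x = [(-0.3)·(-145) − (-0.1)·(-175)] / -17825 = -0.001459
∂h/∂y = [310·(-0.1) − 155·(-0.3)] / -17825 = -0.0008696
Flow direction (−∇h) has components (+0.001459 E, +0.0008696 N).
Azimuth = atan2(E, N) = atan2(+0.001459, +0.0008696) = 59.2° ≈ 059°.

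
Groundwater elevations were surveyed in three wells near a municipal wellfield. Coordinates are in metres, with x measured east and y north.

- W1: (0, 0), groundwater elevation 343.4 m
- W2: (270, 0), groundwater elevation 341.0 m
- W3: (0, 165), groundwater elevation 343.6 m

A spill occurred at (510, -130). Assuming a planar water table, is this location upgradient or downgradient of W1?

downgradient

∂h/∂x = (341.0 − 343.4) / (270 − 0) = -0.008889
∂h/∂y = (343.6 − 343.4) / (165 − 0) = +0.001212
Head at (510, -130) = 343.4 + (-0.008889)·(510) + (+0.001212)·(-130) = 338.71 m.
That is lower than the 343.4 m at W1, so the point is downgradient.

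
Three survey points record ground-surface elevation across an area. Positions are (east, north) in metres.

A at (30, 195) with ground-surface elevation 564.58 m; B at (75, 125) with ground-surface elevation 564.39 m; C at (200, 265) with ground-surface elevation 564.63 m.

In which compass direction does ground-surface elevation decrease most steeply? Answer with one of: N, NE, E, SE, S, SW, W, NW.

Three-point gradient (reference A): Δ to B = (45, -70, -0.19), Δ to C = (170, 70, +0.05).
∂z/∂x = -0.0006512, ∂z/∂y = +0.002296 (det = 15050).
Steepest decrease is along −∇f = (+0.0006512 E, -0.002296 N) → south.

S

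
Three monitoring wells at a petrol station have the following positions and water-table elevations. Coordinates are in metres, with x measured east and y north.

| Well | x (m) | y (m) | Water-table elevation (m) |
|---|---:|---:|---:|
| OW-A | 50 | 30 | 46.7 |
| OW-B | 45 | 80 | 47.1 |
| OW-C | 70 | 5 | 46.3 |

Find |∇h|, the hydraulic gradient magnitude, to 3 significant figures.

0.0133

Differences from OW-A: to OW-B (Δx, Δy, Δh) = (-5, 50, +0.4); to OW-C = (20, -25, -0.4).
Determinant of the coordinate differences = (-5)·(-25) − 20·50 = -875.
∂h/∂x = [(+0.4)·(-25) − (-0.4)·50] / -875 = -0.01143
∂h/∂y = [(-5)·(-0.4) − 20·(+0.4)] / -875 = +0.006857
|∇h| = √(-0.01143² + 0.006857²) = 0.01333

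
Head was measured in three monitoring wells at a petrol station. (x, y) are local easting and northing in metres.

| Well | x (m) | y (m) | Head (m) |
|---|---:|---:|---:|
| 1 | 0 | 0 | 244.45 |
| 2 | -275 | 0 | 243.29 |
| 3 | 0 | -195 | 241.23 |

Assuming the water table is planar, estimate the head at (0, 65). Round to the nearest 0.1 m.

245.5 m

∂h/∂x = (243.29 − 244.45) / (-275 − 0) = +0.004218
∂h/∂y = (241.23 − 244.45) / (-195 − 0) = +0.01651
h(0, 65) = 244.45 + (+0.004218)·(0) + (+0.01651)·(65) = 244.45 +0.000 +1.073 = 245.523 m.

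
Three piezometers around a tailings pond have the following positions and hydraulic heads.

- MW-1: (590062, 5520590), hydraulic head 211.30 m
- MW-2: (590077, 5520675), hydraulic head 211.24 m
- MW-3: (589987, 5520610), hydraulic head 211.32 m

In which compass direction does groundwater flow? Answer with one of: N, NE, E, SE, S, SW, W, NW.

Differences from MW-1: to MW-2 (Δx, Δy, Δh) = (15, 85, -0.06); to MW-3 = (-75, 20, +0.02).
Determinant of the coordinate differences = 15·20 − (-75)·85 = 6675.
∂h/∂x = [(-0.06)·20 − (+0.02)·85] / 6675 = -0.0004345
∂h/∂y = [15·(+0.02) − (-75)·(-0.06)] / 6675 = -0.0006292
Flow = −∇h = (+0.0004345 east, +0.0006292 north), which points northeast.

NE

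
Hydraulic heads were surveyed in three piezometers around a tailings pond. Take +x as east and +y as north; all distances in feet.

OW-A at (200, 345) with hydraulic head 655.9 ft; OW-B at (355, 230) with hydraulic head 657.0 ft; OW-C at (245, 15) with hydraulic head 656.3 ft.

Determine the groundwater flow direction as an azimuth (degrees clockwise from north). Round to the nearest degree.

272°

Taking OW-A as reference: OW-B−OW-A = (155, -115, +1.1); OW-C−OW-A = (45, -330, +0.4).
Solve a·Δx + b·Δy = Δh: det = 155·(-330) − 45·(-115) = -45975.
∂h/∂x = [(+1.1)·(-330) − (+0.4)·(-115)] / -45975 = +0.006895
∂h/∂y = [155·(+0.4) − 45·(+1.1)] / -45975 = -0.0002719
Flow direction (−∇h) has components (-0.006895 E, +0.0002719 N).
Azimuth = atan2(E, N) = atan2(-0.006895, +0.0002719) = 272.3° ≈ 272°.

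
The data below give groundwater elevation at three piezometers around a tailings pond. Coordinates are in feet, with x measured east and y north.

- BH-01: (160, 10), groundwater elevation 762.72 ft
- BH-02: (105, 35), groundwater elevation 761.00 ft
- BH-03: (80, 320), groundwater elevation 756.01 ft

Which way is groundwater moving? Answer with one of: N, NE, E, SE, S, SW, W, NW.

NW

Three-point gradient (reference BH-01): Δ to BH-02 = (-55, 25, -1.72), Δ to BH-03 = (-80, 310, -6.71).
∂h/∂x = +0.02428, ∂h/∂y = -0.01538 (det = -15050).
Flow = −∇h = (-0.02428 east, +0.01538 north), which points northwest.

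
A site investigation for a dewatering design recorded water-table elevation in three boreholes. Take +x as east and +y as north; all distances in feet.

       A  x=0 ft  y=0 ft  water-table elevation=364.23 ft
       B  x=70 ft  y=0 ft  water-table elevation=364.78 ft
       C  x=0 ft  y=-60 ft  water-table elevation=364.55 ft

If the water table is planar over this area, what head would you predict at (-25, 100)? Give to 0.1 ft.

∂h/∂x = (364.78 − 364.23) / (70 − 0) = +0.007857
∂h/∂y = (364.55 − 364.23) / (-60 − 0) = -0.005333
h(-25, 100) = 364.23 + (+0.007857)·(-25) + (-0.005333)·(100) = 364.23 -0.196 -0.533 = 363.500 ft.

363.5 ft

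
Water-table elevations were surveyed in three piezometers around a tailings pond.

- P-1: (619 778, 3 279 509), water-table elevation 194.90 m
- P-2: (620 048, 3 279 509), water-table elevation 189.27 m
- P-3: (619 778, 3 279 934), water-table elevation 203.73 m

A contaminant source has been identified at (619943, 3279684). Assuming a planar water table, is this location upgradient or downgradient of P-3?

∂h/∂x = (189.27 − 194.90) / (620048 − 619778) = -0.02085
∂h/∂y = (203.73 − 194.90) / (3279934 − 3279509) = +0.02078
Head at (619943, 3279684) = 194.90 + (-0.02085)·(165) + (+0.02078)·(175) = 195.10 m.
That is lower than the 203.73 m at P-3, so the point is downgradient.

downgradient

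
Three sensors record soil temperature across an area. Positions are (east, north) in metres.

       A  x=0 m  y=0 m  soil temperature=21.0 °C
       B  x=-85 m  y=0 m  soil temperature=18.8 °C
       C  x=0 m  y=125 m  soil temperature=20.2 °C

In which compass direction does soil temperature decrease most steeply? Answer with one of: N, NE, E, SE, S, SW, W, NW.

W

∂T/∂x = (18.8 − 21.0) / (-85 − 0) = +0.02588
∂T/∂y = (20.2 − 21.0) / (125 − 0) = -0.006400
Steepest decrease is along −∇f = (-0.02588 E, +0.006400 N) → west.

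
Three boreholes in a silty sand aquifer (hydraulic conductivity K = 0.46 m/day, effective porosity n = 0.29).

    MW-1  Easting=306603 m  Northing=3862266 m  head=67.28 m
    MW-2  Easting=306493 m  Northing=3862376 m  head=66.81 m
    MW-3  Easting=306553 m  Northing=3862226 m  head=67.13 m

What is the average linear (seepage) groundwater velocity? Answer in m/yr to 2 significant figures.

2.1 m/yr

Differences from MW-1: to MW-2 (Δx, Δy, Δh) = (-110, 110, -0.47); to MW-3 = (-50, -40, -0.15).
Solve a·Δx + b·Δy = Δh: det = (-110)·(-40) − (-50)·110 = 9900.
∂h/∂x = [(-0.47)·(-40) − (-0.15)·110] / 9900 = +0.003566
∂h/∂y = [(-110)·(-0.15) − (-50)·(-0.47)] / 9900 = -0.0007071
|∇h| = √(0.003566² + -0.0007071²) = 0.003635
Seepage velocity v = K·i/n = 0.46 × 0.003635 / 0.29 = 0.005766 m/day = 2.106 m/yr.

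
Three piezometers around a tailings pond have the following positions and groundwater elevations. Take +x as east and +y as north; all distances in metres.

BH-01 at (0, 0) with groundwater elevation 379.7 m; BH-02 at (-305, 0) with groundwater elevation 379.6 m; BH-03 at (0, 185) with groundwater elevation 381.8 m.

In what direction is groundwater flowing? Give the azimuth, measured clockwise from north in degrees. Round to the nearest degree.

182°

∂h/∂x = (379.6 − 379.7) / (-305 − 0) = +0.0003279
∂h/∂y = (381.8 − 379.7) / (185 − 0) = +0.01135
Flow direction (−∇h) has components (-0.0003279 E, -0.01135 N).
Azimuth = atan2(E, N) = atan2(-0.0003279, -0.01135) = 181.7° ≈ 182°.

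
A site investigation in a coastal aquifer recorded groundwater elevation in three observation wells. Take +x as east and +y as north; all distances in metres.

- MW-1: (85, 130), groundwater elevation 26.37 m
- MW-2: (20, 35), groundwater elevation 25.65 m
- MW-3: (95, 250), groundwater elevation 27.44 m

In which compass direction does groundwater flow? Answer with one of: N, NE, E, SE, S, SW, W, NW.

Taking MW-1 as reference: MW-2−MW-1 = (-65, -95, -0.72); MW-3−MW-1 = (10, 120, +1.07).
Determinant of the coordinate differences = (-65)·120 − 10·(-95) = -6850.
∂h/∂x = [(-0.72)·120 − (+1.07)·(-95)] / -6850 = -0.002226
∂h/∂y = [(-65)·(+1.07) − 10·(-0.72)] / -6850 = +0.009102
Flow = −∇h = (+0.002226 east, -0.009102 north), which points south.

S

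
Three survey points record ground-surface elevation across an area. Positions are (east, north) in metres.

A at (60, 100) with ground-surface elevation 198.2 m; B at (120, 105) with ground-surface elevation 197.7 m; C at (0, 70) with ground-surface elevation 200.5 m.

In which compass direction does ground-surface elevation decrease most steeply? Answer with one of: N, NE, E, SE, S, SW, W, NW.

Taking A as reference: B−A = (60, 5, -0.5); C−A = (-60, -30, +2.3).
Solve a·Δx + b·Δy = Δz: det = 60·(-30) − (-60)·5 = -1500.
∂z/∂x = [(-0.5)·(-30) − (+2.3)·5] / -1500 = -0.002333
∂z/∂y = [60·(+2.3) − (-60)·(-0.5)] / -1500 = -0.07200
Steepest decrease is along −∇f = (+0.002333 E, +0.07200 N) → north.

N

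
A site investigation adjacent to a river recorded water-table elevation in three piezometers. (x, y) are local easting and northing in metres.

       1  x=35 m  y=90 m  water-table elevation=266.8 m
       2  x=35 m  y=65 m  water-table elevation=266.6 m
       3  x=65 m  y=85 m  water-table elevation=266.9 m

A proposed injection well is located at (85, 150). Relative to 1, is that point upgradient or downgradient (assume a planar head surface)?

Taking 1 as reference: 2−1 = (0, -25, -0.2); 3−1 = (30, -5, +0.1).
Determinant of the coordinate differences = 0·(-5) − 30·(-25) = 750.
∂h/∂x = [(-0.2)·(-5) − (+0.1)·(-25)] / 750 = +0.004667
∂h/∂y = [0·(+0.1) − 30·(-0.2)] / 750 = +0.008000
Head at (85, 150) = 266.8 + (+0.004667)·(50) + (+0.008000)·(60) = 267.51 m.
That is higher than the 266.8 m at 1, so the point is upgradient.

upgradient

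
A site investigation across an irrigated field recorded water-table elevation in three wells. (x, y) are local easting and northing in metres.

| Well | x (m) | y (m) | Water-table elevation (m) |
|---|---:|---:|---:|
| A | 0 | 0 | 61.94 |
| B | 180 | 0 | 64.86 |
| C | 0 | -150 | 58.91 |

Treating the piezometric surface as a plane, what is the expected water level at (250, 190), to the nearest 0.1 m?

∂h/∂x = (64.86 − 61.94) / (180 − 0) = +0.01622
∂h/∂y = (58.91 − 61.94) / (-150 − 0) = +0.02020
h(250, 190) = 61.94 + (+0.01622)·(250) + (+0.02020)·(190) = 61.94 +4.056 +3.838 = 69.834 m.

69.8 m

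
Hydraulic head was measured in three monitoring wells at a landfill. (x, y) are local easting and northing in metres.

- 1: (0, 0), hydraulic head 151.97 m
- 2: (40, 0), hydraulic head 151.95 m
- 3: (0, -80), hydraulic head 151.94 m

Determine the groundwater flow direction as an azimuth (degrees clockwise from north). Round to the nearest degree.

∂h/∂x = (151.95 − 151.97) / (40 − 0) = -0.0005000
∂h/∂y = (151.94 − 151.97) / (-80 − 0) = +0.0003750
Flow direction (−∇h) has components (+0.0005000 E, -0.0003750 N).
Azimuth = atan2(E, N) = atan2(+0.0005000, -0.0003750) = 126.9° ≈ 127°.

127°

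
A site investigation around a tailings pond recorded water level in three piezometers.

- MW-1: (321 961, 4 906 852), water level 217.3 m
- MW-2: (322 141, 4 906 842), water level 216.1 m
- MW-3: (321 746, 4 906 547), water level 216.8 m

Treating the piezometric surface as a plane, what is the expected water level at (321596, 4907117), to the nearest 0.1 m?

With h = a·x + b·y + c and MW-1 as origin, the differences give:
  180·a + (-10)·b = -1.2
  (-215)·a + (-305)·b = -0.5
Eliminate b (×(-305) and ×(-10), subtract): -57050·a = 361.00 → a = ∂h/∂x = -0.006328
Back-substitute: b = ∂h/∂y = +0.006100.
h(321596, 4907117) = 217.3 + (-0.006328)·(-365) + (+0.006100)·(265) = 217.3 +2.310 +1.616 = 221.226 m.

221.2 m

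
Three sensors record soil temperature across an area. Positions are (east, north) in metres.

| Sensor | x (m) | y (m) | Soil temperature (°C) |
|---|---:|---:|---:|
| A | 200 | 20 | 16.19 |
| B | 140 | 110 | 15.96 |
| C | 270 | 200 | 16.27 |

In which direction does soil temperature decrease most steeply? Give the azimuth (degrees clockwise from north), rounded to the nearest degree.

Taking A as reference: B−A = (-60, 90, -0.23); C−A = (70, 180, +0.08).
Determinant of the coordinate differences = (-60)·180 − 70·90 = -17100.
∂T/∂x = [(-0.23)·180 − (+0.08)·90] / -17100 = +0.002842
∂T/∂y = [(-60)·(+0.08) − 70·(-0.23)] / -17100 = -0.0006608
Steepest decrease is along −∇f: components (-0.002842 E, +0.0006608 N).
Azimuth = atan2(-0.002842, +0.0006608) = 283.1° ≈ 283°.

283°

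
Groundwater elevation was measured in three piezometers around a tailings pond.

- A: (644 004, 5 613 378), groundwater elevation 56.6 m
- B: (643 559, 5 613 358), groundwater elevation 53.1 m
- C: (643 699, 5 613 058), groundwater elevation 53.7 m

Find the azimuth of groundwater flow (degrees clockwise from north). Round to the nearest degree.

258°

With h = a·x + b·y + c and A as origin, the differences give:
  (-445)·a + (-20)·b = -3.5
  (-305)·a + (-320)·b = -2.9
Eliminate b (×(-320) and ×(-20), subtract): 136300·a = 1062.00 → a = ∂h/∂x = +0.007792
Back-substitute: b = ∂h/∂y = +0.001636.
Flow direction (−∇h) has components (-0.007792 E, -0.001636 N).
Azimuth = atan2(E, N) = atan2(-0.007792, -0.001636) = 258.1° ≈ 258°.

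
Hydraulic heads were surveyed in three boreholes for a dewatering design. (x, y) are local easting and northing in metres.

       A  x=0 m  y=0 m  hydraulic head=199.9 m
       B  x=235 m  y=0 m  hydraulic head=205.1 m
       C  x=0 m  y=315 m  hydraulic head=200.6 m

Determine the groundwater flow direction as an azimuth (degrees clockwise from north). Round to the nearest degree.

∂h/∂x = (205.1 − 199.9) / (235 − 0) = +0.02213
∂h/∂y = (200.6 − 199.9) / (315 − 0) = +0.002222
Flow direction (−∇h) has components (-0.02213 E, -0.002222 N).
Azimuth = atan2(E, N) = atan2(-0.02213, -0.002222) = 264.3° ≈ 264°.

264°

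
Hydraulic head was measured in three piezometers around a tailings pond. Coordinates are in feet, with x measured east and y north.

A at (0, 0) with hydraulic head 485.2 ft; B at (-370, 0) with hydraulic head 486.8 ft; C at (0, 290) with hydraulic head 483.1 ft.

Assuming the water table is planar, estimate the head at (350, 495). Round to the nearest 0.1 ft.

480.1 ft

∂h/∂x = (486.8 − 485.2) / (-370 − 0) = -0.004324
∂h/∂y = (483.1 − 485.2) / (290 − 0) = -0.007241
h(350, 495) = 485.2 + (-0.004324)·(350) + (-0.007241)·(495) = 485.2 -1.514 -3.584 = 480.102 ft.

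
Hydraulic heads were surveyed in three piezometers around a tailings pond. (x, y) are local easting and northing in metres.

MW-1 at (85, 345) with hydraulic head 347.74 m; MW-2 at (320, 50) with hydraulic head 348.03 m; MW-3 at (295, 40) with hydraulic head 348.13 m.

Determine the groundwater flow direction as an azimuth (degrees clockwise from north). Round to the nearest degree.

With h = a·x + b·y + c and MW-1 as origin, the differences give:
  235·a + (-295)·b = +0.29
  210·a + (-305)·b = +0.39
Eliminate b (×(-305) and ×(-295), subtract): -9725·a = 26.600 → a = ∂h/∂x = -0.002735
Back-substitute: b = ∂h/∂y = -0.003162.
Flow direction (−∇h) has components (+0.002735 E, +0.003162 N).
Azimuth = atan2(E, N) = atan2(+0.002735, +0.003162) = 40.9° ≈ 041°.

041°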